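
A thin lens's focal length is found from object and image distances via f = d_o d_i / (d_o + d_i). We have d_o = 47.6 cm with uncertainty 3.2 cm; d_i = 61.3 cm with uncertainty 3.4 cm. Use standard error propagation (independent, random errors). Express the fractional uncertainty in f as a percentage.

4.49%

∂f/∂d_o = (d_i/(d_o+d_i))² = 0.317;  ∂f/∂d_i = (d_o/(d_o+d_i))² = 0.191
δf = √((∂f/∂d_o · δd_o)² + (∂f/∂d_i · δd_i)²) = √(1.03 + 0.422) = 1.20 cm
f = 26.8 cm, so δf/f = 1.20/26.8 = 0.0449.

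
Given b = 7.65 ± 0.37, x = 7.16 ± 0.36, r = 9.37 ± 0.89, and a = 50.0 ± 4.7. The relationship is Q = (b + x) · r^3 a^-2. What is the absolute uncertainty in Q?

Let u = b + x = 14.8. δu = √(δb² + δx²) = √(0.137 + 0.130) = 0.516, so δu/u = 0.0349.
Q is then a monomial in u, r, a:
δQ/Q = √((δu/u)² + (3·δr/r)² + (-2·δa/a)²) = √(0.00122 + 0.0812 + 0.0353) = 0.343
Q = 4.87, so δQ = 0.343 × 4.87 = 1.67.

1.67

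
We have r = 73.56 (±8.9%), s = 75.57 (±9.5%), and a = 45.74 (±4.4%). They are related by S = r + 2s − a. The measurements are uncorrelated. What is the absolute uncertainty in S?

Absolute uncertainties add in quadrature for a linear combination:
  (δr)² = 42.9;  (2·δs)² = 206;  (δa)² = 4.05
δS = √(253) = 15.9

15.9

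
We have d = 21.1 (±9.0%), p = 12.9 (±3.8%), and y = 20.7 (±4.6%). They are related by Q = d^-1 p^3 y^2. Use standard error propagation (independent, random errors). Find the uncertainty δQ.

Relative error in a monomial: (δQ/Q)² = Σ (nᵢ · δxᵢ/xᵢ)².
  (-1·δd/d)² = (-1×0.0900)² = 0.00810;  (3·δp/p)² = (3×0.0380)² = 0.0130;  (2·δy/y)² = (2×0.0460)² = 0.00846
δQ/Q = √(0.0296) = 0.172
Q = 43600, so δQ = 0.172 × 43600 = 7500.

7500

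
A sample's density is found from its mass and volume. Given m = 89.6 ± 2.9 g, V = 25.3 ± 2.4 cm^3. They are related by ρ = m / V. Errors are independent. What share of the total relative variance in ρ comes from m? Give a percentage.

10.4%

(δρ/ρ)² = (1·δm/m)² + (-1·δV/V)²
  m term: (1×0.0324)² = 0.00105
  V term: (-1×0.0949)² = 0.00900
Total = 0.0100. Share from m = 0.00105/0.0100 = 0.104.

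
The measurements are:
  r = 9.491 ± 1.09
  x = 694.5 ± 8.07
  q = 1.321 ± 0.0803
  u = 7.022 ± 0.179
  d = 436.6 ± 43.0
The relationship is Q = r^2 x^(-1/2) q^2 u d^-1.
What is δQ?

0.0268

Q is a product of powers, so relative uncertainties combine in quadrature:
  (2·δr/r)² = (2×0.115)² = 0.0528;  (−½·δx/x)² = (-0.5×0.0116)² = 3.38e-05;  (2·δq/q)² = (2×0.0608)² = 0.0148;  (1·δu/u)² = (1×0.0255)² = 0.000650;  (-1·δd/d)² = (-1×0.0985)² = 0.00970
δQ/Q = √(0.0779) = 0.279
Q = 0.09593, so δQ = 0.279 × 0.09593 = 0.0268.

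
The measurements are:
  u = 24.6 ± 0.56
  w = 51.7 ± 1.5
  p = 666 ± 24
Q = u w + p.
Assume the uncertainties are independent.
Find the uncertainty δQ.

52.7

Let h = u·w = 1270. δh/h = √((1·δu/u)² + (1·δw/w)²) = √(0.000518 + 0.000842) = 0.0369, so δh = 46.9.
Q = h + p: δQ = √(δh² + δp²) = √(2200 + 576) = 52.7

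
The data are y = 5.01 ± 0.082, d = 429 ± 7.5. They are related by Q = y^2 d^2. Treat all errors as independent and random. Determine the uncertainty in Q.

Q is a product of powers, so relative uncertainties combine in quadrature:
  (2·δy/y)² = (2×0.0164)² = 0.00107;  (2·δd/d)² = (2×0.0175)² = 0.00122
δQ/Q = √(0.00229) = 0.0479
Q = 4.62e+06, so δQ = 0.0479 × 4.62e+06 = 2.21e+05.

2.21e+05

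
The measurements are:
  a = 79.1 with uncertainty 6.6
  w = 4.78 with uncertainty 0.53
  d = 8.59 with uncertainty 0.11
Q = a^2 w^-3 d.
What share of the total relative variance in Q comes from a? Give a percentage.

20.1%

(δQ/Q)² = (2·δa/a)² + (-3·δw/w)² + (1·δd/d)²
  a term: (2×0.0834)² = 0.0278
  w term: (-3×0.111)² = 0.111
  d term: (1×0.0128)² = 0.000164
Total = 0.139. Share from a = 0.0278/0.139 = 0.201.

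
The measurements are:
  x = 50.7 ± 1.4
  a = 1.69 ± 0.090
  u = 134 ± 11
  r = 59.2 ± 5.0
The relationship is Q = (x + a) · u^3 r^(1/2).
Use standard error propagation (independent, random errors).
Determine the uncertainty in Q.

2.44e+08

Let w = x + a = 52.4. δw = √(δx² + δa²) = √(1.96 + 0.00810) = 1.40, so δw/w = 0.0268.
Q is then a monomial in w, u, r:
δQ/Q = √((δw/w)² + (3·δu/u)² + (½·δr/r)²) = √(0.000717 + 0.0606 + 0.00178) = 0.251
Q = 9.7e+08, so δQ = 0.251 × 9.7e+08 = 2.44e+08.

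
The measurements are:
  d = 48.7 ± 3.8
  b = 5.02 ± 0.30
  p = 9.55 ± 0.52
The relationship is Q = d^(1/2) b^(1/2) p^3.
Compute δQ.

Since Q is a product/quotient, work with relative uncertainties:
  (½·δd/d)² = (0.5×0.0780)² = 0.00152;  (½·δb/b)² = (0.5×0.0598)² = 0.000893;  (3·δp/p)² = (3×0.0545)² = 0.0267
δQ/Q = √(0.0291) = 0.171
Q = 13600, so δQ = 0.171 × 13600 = 2320.

2320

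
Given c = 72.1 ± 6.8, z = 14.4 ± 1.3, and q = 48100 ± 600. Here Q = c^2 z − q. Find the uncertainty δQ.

15700

Let p = c^2·z = 74900. δp/p = √((2·δc/c)² + (1·δz/z)²) = √(0.0356 + 0.00815) = 0.209, so δp = 15700.
Q = p − q: δQ = √(δp² + δq²) = √(2.45e+08 + 3.6e+05) = 15700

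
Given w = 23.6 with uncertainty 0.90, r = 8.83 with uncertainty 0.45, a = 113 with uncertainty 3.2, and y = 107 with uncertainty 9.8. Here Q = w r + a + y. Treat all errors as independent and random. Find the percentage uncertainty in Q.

3.92%

Let p = w·r = 208. δp/p = √((1·δw/w)² + (1·δr/r)²) = √(0.00145 + 0.00260) = 0.0637, so δp = 13.3.
Q = p + a + y: δQ = √(δp² + δa² + δy²) = √(176 + 10.2 + 96.0) = 16.8
Q = 428, so δQ/Q = 16.8/428 = 0.0392.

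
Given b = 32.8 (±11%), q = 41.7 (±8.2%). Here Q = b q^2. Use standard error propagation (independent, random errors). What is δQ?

For a monomial Q ∝ b, q^2, fractional errors add in quadrature:
  (1·δb/b)² = (1×0.110)² = 0.0121;  (2·δq/q)² = (2×0.0820)² = 0.0269
δQ/Q = √(0.0390) = 0.197
Q = 57000, so δQ = 0.197 × 57000 = 11300.

11300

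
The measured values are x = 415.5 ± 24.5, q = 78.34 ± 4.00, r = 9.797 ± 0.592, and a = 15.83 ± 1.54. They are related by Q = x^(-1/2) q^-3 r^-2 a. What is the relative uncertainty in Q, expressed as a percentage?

22.0%

For a monomial Q ∝ x^(-1/2), q^-3, r^-2, a, fractional errors add in quadrature:
  (−½·δx/x)² = (-0.5×0.0590)² = 0.000869;  (-3·δq/q)² = (-3×0.0511)² = 0.0235;  (-2·δr/r)² = (-2×0.0604)² = 0.0146;  (1·δa/a)² = (1×0.0973)² = 0.00946
δQ/Q = √(0.0484) = 0.220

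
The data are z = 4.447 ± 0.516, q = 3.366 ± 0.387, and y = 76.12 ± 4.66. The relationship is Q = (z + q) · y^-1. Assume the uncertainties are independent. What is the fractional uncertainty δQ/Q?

0.103

Let u = z + q = 7.813. δu = √(δz² + δq²) = √(0.266 + 0.150) = 0.645, so δu/u = 0.0826.
Q is then a monomial in u, y:
δQ/Q = √((δu/u)² + (-1·δy/y)²) = √(0.00682 + 0.00375) = 0.103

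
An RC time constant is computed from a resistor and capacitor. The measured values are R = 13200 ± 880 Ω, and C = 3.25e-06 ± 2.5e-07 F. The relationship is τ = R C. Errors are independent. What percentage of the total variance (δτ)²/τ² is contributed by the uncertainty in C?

57.1%

(δτ/τ)² = (1·δR/R)² + (1·δC/C)²
  R term: (1×0.0667)² = 0.00444
  C term: (1×0.0769)² = 0.00592
Total = 0.0104. Share from C = 0.00592/0.0104 = 0.571.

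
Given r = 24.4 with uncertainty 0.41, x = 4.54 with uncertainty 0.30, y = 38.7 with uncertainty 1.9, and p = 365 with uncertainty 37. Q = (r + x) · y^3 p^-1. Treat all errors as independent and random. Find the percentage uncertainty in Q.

18.0%

Let u = r + x = 28.9. δu = √(δr² + δx²) = √(0.168 + 0.0900) = 0.508, so δu/u = 0.0176.
Q is then a monomial in u, y, p:
δQ/Q = √((δu/u)² + (3·δy/y)² + (-1·δp/p)²) = √(0.000308 + 0.0217 + 0.0103) = 0.180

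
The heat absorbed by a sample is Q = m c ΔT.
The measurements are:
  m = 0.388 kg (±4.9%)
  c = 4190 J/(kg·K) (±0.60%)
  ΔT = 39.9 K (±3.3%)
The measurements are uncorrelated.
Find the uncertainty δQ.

3850 J

Products/powers → add relative errors in quadrature, weighted by exponent:
  (1·δm/m)² = (1×0.0490)² = 0.00240;  (1·δc/c)² = (1×0.00600)² = 3.6e-05;  (1·δΔT/ΔT)² = (1×0.0330)² = 0.00109
δQ/Q = √(0.00353) = 0.0594
Q = 64900 J, so δQ = 0.0594 × 64900 = 3850 J.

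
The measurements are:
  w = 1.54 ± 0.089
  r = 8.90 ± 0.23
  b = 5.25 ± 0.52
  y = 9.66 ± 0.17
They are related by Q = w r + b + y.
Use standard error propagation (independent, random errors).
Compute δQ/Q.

Let p = w·r = 13.7. δp/p = √((1·δw/w)² + (1·δr/r)²) = √(0.00334 + 0.000668) = 0.0633, so δp = 0.868.
Q = p + b + y: δQ = √(δp² + δb² + δy²) = √(0.753 + 0.270 + 0.0289) = 1.03
Q = 28.6, so δQ/Q = 1.03/28.6 = 0.0358.

0.0358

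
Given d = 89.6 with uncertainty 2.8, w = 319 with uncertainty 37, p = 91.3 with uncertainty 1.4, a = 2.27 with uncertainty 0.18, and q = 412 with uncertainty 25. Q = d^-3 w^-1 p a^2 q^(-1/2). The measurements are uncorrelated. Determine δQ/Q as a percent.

22.0%

Relative error in a monomial: (δQ/Q)² = Σ (nᵢ · δxᵢ/xᵢ)².
  (-3·δd/d)² = (-3×0.0312)² = 0.00879;  (-1·δw/w)² = (-1×0.116)² = 0.0135;  (1·δp/p)² = (1×0.0153)² = 0.000235;  (2·δa/a)² = (2×0.0793)² = 0.0252;  (−½·δq/q)² = (-0.5×0.0607)² = 0.000921
δQ/Q = √(0.0485) = 0.220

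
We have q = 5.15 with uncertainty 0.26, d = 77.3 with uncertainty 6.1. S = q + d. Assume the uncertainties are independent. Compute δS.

For a sum/difference, combine absolute errors in quadrature:
  (δq)² = 0.0676;  (δd)² = 37.2
δS = √(37.3) = 6.11

6.11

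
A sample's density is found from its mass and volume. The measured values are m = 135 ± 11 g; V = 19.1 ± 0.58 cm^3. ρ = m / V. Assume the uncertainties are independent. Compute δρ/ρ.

Products/powers → add relative errors in quadrature, weighted by exponent:
  (1·δm/m)² = (1×0.0815)² = 0.00664;  (-1·δV/V)² = (-1×0.0304)² = 0.000922
δρ/ρ = √(0.00756) = 0.0870

0.0870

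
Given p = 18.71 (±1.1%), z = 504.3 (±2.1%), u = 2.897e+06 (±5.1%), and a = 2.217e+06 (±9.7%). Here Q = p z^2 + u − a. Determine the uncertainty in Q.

Let w = p·z^2 = 4.758e+06. δw/w = √((1·δp/p)² + (2·δz/z)²) = √(0.000121 + 0.00176) = 0.0434, so δw = 2.07e+05.
Q = w + u − a: δQ = √(δw² + δu² + δa²) = √(4.27e+10 + 2.18e+10 + 4.62e+10) = 3.33e+05

3.33e+05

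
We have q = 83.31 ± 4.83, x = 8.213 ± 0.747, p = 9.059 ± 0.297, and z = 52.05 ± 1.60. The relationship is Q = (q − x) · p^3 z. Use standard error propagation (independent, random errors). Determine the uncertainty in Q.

Let u = q − x = 75.10. δu = √(δq² + δx²) = √(23.3 + 0.558) = 4.89, so δu/u = 0.0651.
Q is then a monomial in u, p, z:
δQ/Q = √((δu/u)² + (3·δp/p)² + (1·δz/z)²) = √(0.00424 + 0.00967 + 0.000945) = 0.122
Q = 2.906e+06, so δQ = 0.122 × 2.906e+06 = 3.54e+05.

3.54e+05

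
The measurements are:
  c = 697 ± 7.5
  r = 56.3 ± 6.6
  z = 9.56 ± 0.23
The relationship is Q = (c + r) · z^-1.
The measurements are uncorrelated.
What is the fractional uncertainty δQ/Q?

0.0275

Let u = c + r = 753. δu = √(δc² + δr²) = √(56.2 + 43.6) = 9.99, so δu/u = 0.0133.
Q is then a monomial in u, z:
δQ/Q = √((δu/u)² + (-1·δz/z)²) = √(0.000176 + 0.000579) = 0.0275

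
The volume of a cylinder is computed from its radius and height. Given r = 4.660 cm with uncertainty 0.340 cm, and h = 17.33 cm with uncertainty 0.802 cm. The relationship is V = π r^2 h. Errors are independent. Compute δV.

181 cm^3

Since V is a product/quotient, work with relative uncertainties:
  (2·δr/r)² = (2×0.0730)² = 0.0213;  (1·δh/h)² = (1×0.0463)² = 0.00214
δV/V = √(0.0234) = 0.153
V = 1182 cm^3, so δV = 0.153 × 1182 = 181 cm^3.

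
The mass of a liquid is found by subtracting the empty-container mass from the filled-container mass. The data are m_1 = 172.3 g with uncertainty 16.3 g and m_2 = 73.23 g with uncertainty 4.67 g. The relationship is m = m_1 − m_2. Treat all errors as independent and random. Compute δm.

m is a linear combination, so absolute uncertainties add in quadrature:
  (δm_1)² = 266;  (δm_2)² = 21.8
δm = √(287) = 17.0 g

17.0 g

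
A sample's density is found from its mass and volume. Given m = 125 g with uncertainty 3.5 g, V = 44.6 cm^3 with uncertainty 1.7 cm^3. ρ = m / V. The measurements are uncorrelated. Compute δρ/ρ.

0.0473

Each factor contributes (exponent × relative error)² to (δρ/ρ)²:
  (1·δm/m)² = (1×0.0280)² = 0.000784;  (-1·δV/V)² = (-1×0.0381)² = 0.00145
δρ/ρ = √(0.00224) = 0.0473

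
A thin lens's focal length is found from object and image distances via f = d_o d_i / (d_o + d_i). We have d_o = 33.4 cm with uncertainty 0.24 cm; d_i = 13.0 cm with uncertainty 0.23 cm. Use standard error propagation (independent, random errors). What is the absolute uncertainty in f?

∂f/∂d_o = (d_i/(d_o+d_i))² = 0.0785;  ∂f/∂d_i = (d_o/(d_o+d_i))² = 0.518
δf = √((∂f/∂d_o · δd_o)² + (∂f/∂d_i · δd_i)²) = √(0.000355 + 0.0142) = 0.121 cm

0.121 cm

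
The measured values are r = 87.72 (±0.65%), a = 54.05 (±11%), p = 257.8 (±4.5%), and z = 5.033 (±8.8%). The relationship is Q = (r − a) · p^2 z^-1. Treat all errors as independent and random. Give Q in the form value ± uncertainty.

444600 ± 96700

Let u = r − a = 33.67. δu = √(δr² + δa²) = √(0.325 + 35.3) = 5.97, so δu/u = 0.177.
Q is then a monomial in u, p, z:
δQ/Q = √((δu/u)² + (2·δp/p)² + (-1·δz/z)²) = √(0.0315 + 0.00810 + 0.00774) = 0.218
Q = 444600, so δQ = 0.218 × 444600 = 96700.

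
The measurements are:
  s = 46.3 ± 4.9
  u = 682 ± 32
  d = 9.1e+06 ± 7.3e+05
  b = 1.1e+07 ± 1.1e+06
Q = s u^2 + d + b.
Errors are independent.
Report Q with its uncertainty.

(4.16 ± 0.332) × 10^7

Let p = s·u^2 = 2.15e+07. δp/p = √((1·δs/s)² + (2·δu/u)²) = √(0.0112 + 0.00881) = 0.141, so δp = 3.05e+06.
Q = p + d + b: δQ = √(δp² + δd² + δb²) = √(9.28e+12 + 5.33e+11 + 1.21e+12) = 3.32e+06
Q = 4.16e+07.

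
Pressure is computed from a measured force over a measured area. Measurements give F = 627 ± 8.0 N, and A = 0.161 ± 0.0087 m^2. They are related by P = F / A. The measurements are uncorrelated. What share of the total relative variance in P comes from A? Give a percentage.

(δP/P)² = (1·δF/F)² + (-1·δA/A)²
  F term: (1×0.0128)² = 0.000163
  A term: (-1×0.0540)² = 0.00292
Total = 0.00308. Share from A = 0.00292/0.00308 = 0.947.

94.7%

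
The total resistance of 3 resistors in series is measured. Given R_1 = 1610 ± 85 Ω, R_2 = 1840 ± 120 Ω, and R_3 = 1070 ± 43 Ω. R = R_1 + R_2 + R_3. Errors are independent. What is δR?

153 Ω

Sums and differences: (δR)² = Σ (cᵢ δxᵢ)².
  (δR_1)² = 7220;  (δR_2)² = 14400;  (δR_3)² = 1850
δR = √(23500) = 153 Ω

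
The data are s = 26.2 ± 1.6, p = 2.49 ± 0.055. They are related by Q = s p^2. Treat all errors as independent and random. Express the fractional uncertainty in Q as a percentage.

7.54%

Since Q is a product/quotient, work with relative uncertainties:
  (1·δs/s)² = (1×0.0611)² = 0.00373;  (2·δp/p)² = (2×0.0221)² = 0.00195
δQ/Q = √(0.00568) = 0.0754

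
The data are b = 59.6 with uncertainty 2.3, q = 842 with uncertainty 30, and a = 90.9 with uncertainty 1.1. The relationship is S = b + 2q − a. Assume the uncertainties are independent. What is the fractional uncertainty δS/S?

S is a linear combination, so absolute uncertainties add in quadrature:
  (δb)² = 5.29;  (2·δq)² = 3600;  (δa)² = 1.21
δS = √(3610) = 60.1
S = 1650, so δS/S = 60.1/1650 = 0.0363.

0.0363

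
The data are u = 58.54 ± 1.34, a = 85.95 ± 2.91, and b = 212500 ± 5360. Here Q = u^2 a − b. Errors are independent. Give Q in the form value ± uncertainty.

82040 ± 17600

Let p = u^2·a = 294500. δp/p = √((2·δu/u)² + (1·δa/a)²) = √(0.00210 + 0.00115) = 0.0569, so δp = 16800.
Q = p − b: δQ = √(δp² + δb²) = √(2.81e+08 + 2.87e+07) = 17600
Q = 82040.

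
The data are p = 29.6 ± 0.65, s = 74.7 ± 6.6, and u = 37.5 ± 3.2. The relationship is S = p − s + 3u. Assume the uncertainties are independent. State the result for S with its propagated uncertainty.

Sums and differences: (δS)² = Σ (cᵢ δxᵢ)².
  (δp)² = 0.423;  (δs)² = 43.6;  (3·δu)² = 92.2
δS = √(136) = 11.7
S = 67.4.

67.4 ± 11.7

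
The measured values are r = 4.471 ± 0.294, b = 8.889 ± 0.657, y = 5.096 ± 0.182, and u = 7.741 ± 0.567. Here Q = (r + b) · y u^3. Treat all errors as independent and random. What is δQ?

7230

Let w = r + b = 13.36. δw = √(δr² + δb²) = √(0.0864 + 0.432) = 0.720, so δw/w = 0.0539.
Q is then a monomial in w, y, u:
δQ/Q = √((δw/w)² + (1·δy/y)² + (3·δu/u)²) = √(0.00290 + 0.00128 + 0.0483) = 0.229
Q = 31580, so δQ = 0.229 × 31580 = 7230.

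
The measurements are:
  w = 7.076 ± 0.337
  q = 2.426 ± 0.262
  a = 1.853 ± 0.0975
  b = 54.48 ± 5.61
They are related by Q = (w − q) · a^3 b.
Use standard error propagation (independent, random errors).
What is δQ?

Let u = w − q = 4.650. δu = √(δw² + δq²) = √(0.114 + 0.0686) = 0.427, so δu/u = 0.0918.
Q is then a monomial in u, a, b:
δQ/Q = √((δu/u)² + (3·δa/a)² + (1·δb/b)²) = √(0.00843 + 0.0249 + 0.0106) = 0.210
Q = 1612, so δQ = 0.210 × 1612 = 338.

338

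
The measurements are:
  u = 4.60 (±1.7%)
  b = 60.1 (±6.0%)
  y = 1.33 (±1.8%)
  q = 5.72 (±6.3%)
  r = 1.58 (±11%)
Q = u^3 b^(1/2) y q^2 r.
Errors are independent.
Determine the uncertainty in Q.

9250

Products/powers → add relative errors in quadrature, weighted by exponent:
  (3·δu/u)² = (3×0.0170)² = 0.00260;  (½·δb/b)² = (0.5×0.0600)² = 0.000900;  (1·δy/y)² = (1×0.0180)² = 0.000324;  (2·δq/q)² = (2×0.0630)² = 0.0159;  (1·δr/r)² = (1×0.110)² = 0.0121
δQ/Q = √(0.0318) = 0.178
Q = 51900, so δQ = 0.178 × 51900 = 9250.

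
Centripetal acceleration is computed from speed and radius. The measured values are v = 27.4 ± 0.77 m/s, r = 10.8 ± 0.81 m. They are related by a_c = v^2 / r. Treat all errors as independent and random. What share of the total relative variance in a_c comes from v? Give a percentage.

(δa_c/a_c)² = (2·δv/v)² + (-1·δr/r)²
  v term: (2×0.0281)² = 0.00316
  r term: (-1×0.0750)² = 0.00562
Total = 0.00878. Share from v = 0.00316/0.00878 = 0.360.

36.0%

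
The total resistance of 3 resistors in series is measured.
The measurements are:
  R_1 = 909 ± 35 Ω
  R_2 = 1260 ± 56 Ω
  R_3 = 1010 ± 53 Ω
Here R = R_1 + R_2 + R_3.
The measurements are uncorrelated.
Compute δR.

Each term contributes (cᵢ δxᵢ)² to (δR)²:
  (δR_1)² = 1220;  (δR_2)² = 3140;  (δR_3)² = 2810
δR = √(7170) = 84.7 Ω

84.7 Ω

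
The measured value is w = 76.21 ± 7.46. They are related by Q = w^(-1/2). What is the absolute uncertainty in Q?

0.00561

Relative error in a monomial: (δQ/Q)² = Σ (nᵢ · δxᵢ/xᵢ)².
  (−½·δw/w)² = (-0.5×0.0979)² = 0.00240
δQ/Q = √(0.00240) = 0.0489
Q = 0.1145, so δQ = 0.0489 × 0.1145 = 0.00561.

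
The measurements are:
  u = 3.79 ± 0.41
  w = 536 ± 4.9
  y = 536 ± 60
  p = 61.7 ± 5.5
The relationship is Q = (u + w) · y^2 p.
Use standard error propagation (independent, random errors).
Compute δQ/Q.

0.241

Let h = u + w = 540. δh = √(δu² + δw²) = √(0.168 + 24.0) = 4.92, so δh/h = 0.00911.
Q is then a monomial in h, y, p:
δQ/Q = √((δh/h)² + (2·δy/y)² + (1·δp/p)²) = √(8.3e-05 + 0.0501 + 0.00795) = 0.241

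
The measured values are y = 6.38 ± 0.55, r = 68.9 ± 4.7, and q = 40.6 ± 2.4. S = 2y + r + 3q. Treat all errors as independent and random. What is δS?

Absolute uncertainties add in quadrature for a linear combination:
  (2·δy)² = 1.21;  (δr)² = 22.1;  (3·δq)² = 51.8
δS = √(75.1) = 8.67

8.67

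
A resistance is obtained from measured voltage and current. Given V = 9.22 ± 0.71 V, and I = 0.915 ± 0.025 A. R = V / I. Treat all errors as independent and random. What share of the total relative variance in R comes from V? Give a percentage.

(δR/R)² = (1·δV/V)² + (-1·δI/I)²
  V term: (1×0.0770)² = 0.00593
  I term: (-1×0.0273)² = 0.000747
Total = 0.00668. Share from V = 0.00593/0.00668 = 0.888.

88.8%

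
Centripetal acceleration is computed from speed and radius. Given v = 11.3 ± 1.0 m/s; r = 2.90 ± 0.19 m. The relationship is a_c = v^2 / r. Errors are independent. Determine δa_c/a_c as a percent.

18.9%

Relative error in a monomial: (δa_c/a_c)² = Σ (nᵢ · δxᵢ/xᵢ)².
  (2·δv/v)² = (2×0.0885)² = 0.0313;  (-1·δr/r)² = (-1×0.0655)² = 0.00429
δa_c/a_c = √(0.0356) = 0.189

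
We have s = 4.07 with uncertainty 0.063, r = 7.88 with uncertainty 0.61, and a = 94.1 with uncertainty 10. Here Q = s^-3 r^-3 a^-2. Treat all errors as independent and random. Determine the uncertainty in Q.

1.09e-09

Each factor contributes (exponent × relative error)² to (δQ/Q)²:
  (-3·δs/s)² = (-3×0.0155)² = 0.00216;  (-3·δr/r)² = (-3×0.0774)² = 0.0539;  (-2·δa/a)² = (-2×0.106)² = 0.0452
δQ/Q = √(0.101) = 0.318
Q = 3.42e-09, so δQ = 0.318 × 3.42e-09 = 1.09e-09.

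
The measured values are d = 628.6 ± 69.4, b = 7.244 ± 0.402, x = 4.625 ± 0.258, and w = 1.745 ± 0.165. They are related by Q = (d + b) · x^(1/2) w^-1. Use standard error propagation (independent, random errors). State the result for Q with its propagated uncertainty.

783.6 ± 115

Let u = d + b = 635.8. δu = √(δd² + δb²) = √(4820 + 0.162) = 69.4, so δu/u = 0.109.
Q is then a monomial in u, x, w:
δQ/Q = √((δu/u)² + (½·δx/x)² + (-1·δw/w)²) = √(0.0119 + 0.000778 + 0.00894) = 0.147
Q = 783.6, so δQ = 0.147 × 783.6 = 115.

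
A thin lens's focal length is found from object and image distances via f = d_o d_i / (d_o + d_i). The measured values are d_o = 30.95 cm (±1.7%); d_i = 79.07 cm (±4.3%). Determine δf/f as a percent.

1.72%

∂f/∂d_o = (d_i/(d_o+d_i))² = 0.517;  ∂f/∂d_i = (d_o/(d_o+d_i))² = 0.0791
δf = √((∂f/∂d_o · δd_o)² + (∂f/∂d_i · δd_i)²) = √(0.0739 + 0.0724) = 0.382 cm
f = 22.24 cm, so δf/f = 0.382/22.24 = 0.0172.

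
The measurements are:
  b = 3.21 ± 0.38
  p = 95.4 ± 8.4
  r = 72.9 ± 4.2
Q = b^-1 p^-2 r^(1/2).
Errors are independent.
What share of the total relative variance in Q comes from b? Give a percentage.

30.6%

(δQ/Q)² = (-1·δb/b)² + (-2·δp/p)² + (½·δr/r)²
  b term: (-1×0.118)² = 0.0140
  p term: (-2×0.0881)² = 0.0310
  r term: (0.5×0.0576)² = 0.000830
Total = 0.0459. Share from b = 0.0140/0.0459 = 0.306.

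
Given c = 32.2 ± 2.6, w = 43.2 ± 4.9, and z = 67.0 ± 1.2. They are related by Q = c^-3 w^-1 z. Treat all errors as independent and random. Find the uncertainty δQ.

1.25e-05

For a monomial Q ∝ c^-3, w^-1, z, fractional errors add in quadrature:
  (-3·δc/c)² = (-3×0.0807)² = 0.0587;  (-1·δw/w)² = (-1×0.113)² = 0.0129;  (1·δz/z)² = (1×0.0179)² = 0.000321
δQ/Q = √(0.0719) = 0.268
Q = 4.65e-05, so δQ = 0.268 × 4.65e-05 = 1.25e-05.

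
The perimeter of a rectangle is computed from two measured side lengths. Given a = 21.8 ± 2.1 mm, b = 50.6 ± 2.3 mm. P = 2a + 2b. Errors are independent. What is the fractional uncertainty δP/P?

0.0430

Each term contributes (cᵢ δxᵢ)² to (δP)²:
  (2·δa)² = 17.6;  (2·δb)² = 21.2
δP = √(38.8) = 6.23 mm
P = 145 mm, so δP/P = 6.23/145 = 0.0430.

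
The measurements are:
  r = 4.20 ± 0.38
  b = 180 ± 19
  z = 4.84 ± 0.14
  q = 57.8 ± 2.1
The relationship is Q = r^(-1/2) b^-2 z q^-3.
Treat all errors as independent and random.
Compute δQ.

9.19e-11

Products/powers → add relative errors in quadrature, weighted by exponent:
  (−½·δr/r)² = (-0.5×0.0905)² = 0.00205;  (-2·δb/b)² = (-2×0.106)² = 0.0446;  (1·δz/z)² = (1×0.0289)² = 0.000837;  (-3·δq/q)² = (-3×0.0363)² = 0.0119
δQ/Q = √(0.0593) = 0.244
Q = 3.77e-10, so δQ = 0.244 × 3.77e-10 = 9.19e-11.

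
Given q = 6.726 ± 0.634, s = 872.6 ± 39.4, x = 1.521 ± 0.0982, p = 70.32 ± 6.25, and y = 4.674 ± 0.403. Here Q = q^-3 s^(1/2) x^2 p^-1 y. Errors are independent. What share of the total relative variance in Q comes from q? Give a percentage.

(δQ/Q)² = (-3·δq/q)² + (½·δs/s)² + (2·δx/x)² + (-1·δp/p)² + (1·δy/y)²
  q term: (-3×0.0943)² = 0.0800
  s term: (0.5×0.0452)² = 0.000510
  x term: (2×0.0646)² = 0.0167
  p term: (-1×0.0889)² = 0.00790
  y term: (1×0.0862)² = 0.00743
Total = 0.112. Share from q = 0.0800/0.112 = 0.711.

71.1%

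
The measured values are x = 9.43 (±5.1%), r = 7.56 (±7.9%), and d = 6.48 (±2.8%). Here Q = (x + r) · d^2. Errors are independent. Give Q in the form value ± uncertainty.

Let u = x + r = 17.0. δu = √(δx² + δr²) = √(0.231 + 0.357) = 0.767, so δu/u = 0.0451.
Q is then a monomial in u, d:
δQ/Q = √((δu/u)² + (2·δd/d)²) = √(0.00204 + 0.00314) = 0.0719
Q = 713, so δQ = 0.0719 × 713 = 51.3.

713 ± 51.3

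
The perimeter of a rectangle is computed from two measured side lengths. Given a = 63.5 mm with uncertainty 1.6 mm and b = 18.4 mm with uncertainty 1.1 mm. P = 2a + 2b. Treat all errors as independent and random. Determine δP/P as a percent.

2.37%

P is a linear combination, so absolute uncertainties add in quadrature:
  (2·δa)² = 10.2;  (2·δb)² = 4.84
δP = √(15.1) = 3.88 mm
P = 164 mm, so δP/P = 3.88/164 = 0.0237.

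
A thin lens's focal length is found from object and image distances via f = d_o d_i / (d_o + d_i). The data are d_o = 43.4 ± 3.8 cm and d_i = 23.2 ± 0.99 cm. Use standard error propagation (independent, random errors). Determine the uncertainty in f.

0.624 cm

∂f/∂d_o = (d_i/(d_o+d_i))² = 0.121;  ∂f/∂d_i = (d_o/(d_o+d_i))² = 0.425
δf = √((∂f/∂d_o · δd_o)² + (∂f/∂d_i · δd_i)²) = √(0.213 + 0.177) = 0.624 cm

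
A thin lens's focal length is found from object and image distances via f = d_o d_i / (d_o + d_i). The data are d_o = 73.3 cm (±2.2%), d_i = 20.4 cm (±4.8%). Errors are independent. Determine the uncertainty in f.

∂f/∂d_o = (d_i/(d_o+d_i))² = 0.0474;  ∂f/∂d_i = (d_o/(d_o+d_i))² = 0.612
δf = √((∂f/∂d_o · δd_o)² + (∂f/∂d_i · δd_i)²) = √(0.00584 + 0.359) = 0.604 cm

0.604 cm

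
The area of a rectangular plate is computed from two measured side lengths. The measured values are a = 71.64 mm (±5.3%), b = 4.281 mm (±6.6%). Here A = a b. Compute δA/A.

0.0846

For a monomial A ∝ a, b, fractional errors add in quadrature:
  (1·δa/a)² = (1×0.0530)² = 0.00281;  (1·δb/b)² = (1×0.0660)² = 0.00436
δA/A = √(0.00717) = 0.0846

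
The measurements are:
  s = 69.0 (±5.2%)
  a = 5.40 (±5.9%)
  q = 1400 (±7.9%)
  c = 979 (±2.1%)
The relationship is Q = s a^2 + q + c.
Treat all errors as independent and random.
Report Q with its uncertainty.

Let p = s·a^2 = 2010. δp/p = √((1·δs/s)² + (2·δa/a)²) = √(0.00270 + 0.0139) = 0.129, so δp = 259.
Q = p + q + c: δQ = √(δp² + δq² + δc²) = √(67300 + 12200 + 423) = 283
Q = 4390.

4390 ± 283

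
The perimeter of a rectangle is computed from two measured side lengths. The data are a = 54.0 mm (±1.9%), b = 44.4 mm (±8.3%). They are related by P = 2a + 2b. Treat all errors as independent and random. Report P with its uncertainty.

197 ± 7.65 mm

Sums and differences: (δP)² = Σ (cᵢ δxᵢ)².
  (2·δa)² = 4.21;  (2·δb)² = 54.3
δP = √(58.5) = 7.65 mm
P = 197 mm.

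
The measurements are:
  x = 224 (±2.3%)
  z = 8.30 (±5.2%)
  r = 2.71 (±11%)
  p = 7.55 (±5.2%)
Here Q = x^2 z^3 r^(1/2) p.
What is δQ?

6.4e+07

Relative error in a monomial: (δQ/Q)² = Σ (nᵢ · δxᵢ/xᵢ)².
  (2·δx/x)² = (2×0.0230)² = 0.00212;  (3·δz/z)² = (3×0.0520)² = 0.0243;  (½·δr/r)² = (0.5×0.110)² = 0.00302;  (1·δp/p)² = (1×0.0520)² = 0.00270
δQ/Q = √(0.0322) = 0.179
Q = 3.57e+08, so δQ = 0.179 × 3.57e+08 = 6.4e+07.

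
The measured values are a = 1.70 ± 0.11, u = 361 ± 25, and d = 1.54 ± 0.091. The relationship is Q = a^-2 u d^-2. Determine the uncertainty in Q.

9.93

Q is a product of powers, so relative uncertainties combine in quadrature:
  (-2·δa/a)² = (-2×0.0647)² = 0.0167;  (1·δu/u)² = (1×0.0693)² = 0.00480;  (-2·δd/d)² = (-2×0.0591)² = 0.0140
δQ/Q = √(0.0355) = 0.188
Q = 52.7, so δQ = 0.188 × 52.7 = 9.93.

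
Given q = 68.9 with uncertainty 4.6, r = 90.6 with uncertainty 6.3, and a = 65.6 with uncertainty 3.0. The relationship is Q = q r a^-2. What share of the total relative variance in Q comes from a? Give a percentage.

47.4%

(δQ/Q)² = (1·δq/q)² + (1·δr/r)² + (-2·δa/a)²
  q term: (1×0.0668)² = 0.00446
  r term: (1×0.0695)² = 0.00484
  a term: (-2×0.0457)² = 0.00837
Total = 0.0177. Share from a = 0.00837/0.0177 = 0.474.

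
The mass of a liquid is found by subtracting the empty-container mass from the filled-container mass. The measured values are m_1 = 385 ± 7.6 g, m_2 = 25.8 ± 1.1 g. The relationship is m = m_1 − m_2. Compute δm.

7.68 g

m is a linear combination, so absolute uncertainties add in quadrature:
  (δm_1)² = 57.8;  (δm_2)² = 1.21
δm = √(59.0) = 7.68 g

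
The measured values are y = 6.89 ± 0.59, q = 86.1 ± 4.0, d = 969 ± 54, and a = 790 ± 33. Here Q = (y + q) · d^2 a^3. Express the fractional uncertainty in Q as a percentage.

Let u = y + q = 93.0. δu = √(δy² + δq²) = √(0.348 + 16.0) = 4.04, so δu/u = 0.0435.
Q is then a monomial in u, d, a:
δQ/Q = √((δu/u)² + (2·δd/d)² + (3·δa/a)²) = √(0.00189 + 0.0124 + 0.0157) = 0.173

17.3%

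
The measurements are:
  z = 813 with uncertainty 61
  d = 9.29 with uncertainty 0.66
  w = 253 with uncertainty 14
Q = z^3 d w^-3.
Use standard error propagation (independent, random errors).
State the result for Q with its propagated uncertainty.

308 ± 89.0

Products/powers → add relative errors in quadrature, weighted by exponent:
  (3·δz/z)² = (3×0.0750)² = 0.0507;  (1·δd/d)² = (1×0.0710)² = 0.00505;  (-3·δw/w)² = (-3×0.0553)² = 0.0276
δQ/Q = √(0.0833) = 0.289
Q = 308, so δQ = 0.289 × 308 = 89.0.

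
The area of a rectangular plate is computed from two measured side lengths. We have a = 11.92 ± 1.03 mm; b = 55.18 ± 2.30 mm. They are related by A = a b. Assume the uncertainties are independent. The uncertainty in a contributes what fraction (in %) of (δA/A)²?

81.1%

(δA/A)² = (1·δa/a)² + (1·δb/b)²
  a term: (1×0.0864)² = 0.00747
  b term: (1×0.0417)² = 0.00174
Total = 0.00920. Share from a = 0.00747/0.00920 = 0.811.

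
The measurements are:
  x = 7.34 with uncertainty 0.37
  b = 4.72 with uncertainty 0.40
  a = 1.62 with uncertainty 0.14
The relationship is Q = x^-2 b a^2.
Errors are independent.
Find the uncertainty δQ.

For a monomial Q ∝ x^-2, b, a^2, fractional errors add in quadrature:
  (-2·δx/x)² = (-2×0.0504)² = 0.0102;  (1·δb/b)² = (1×0.0847)² = 0.00718;  (2·δa/a)² = (2×0.0864)² = 0.0299
δQ/Q = √(0.0472) = 0.217
Q = 0.230, so δQ = 0.217 × 0.230 = 0.0500.

0.0500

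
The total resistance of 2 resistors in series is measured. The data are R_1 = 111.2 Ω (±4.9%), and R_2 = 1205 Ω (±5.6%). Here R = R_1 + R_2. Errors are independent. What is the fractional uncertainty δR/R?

Absolute uncertainties add in quadrature for a linear combination:
  (δR_1)² = 29.7;  (δR_2)² = 4550
δR = √(4580) = 67.7 Ω
R = 1316 Ω, so δR/R = 67.7/1316 = 0.0514.

0.0514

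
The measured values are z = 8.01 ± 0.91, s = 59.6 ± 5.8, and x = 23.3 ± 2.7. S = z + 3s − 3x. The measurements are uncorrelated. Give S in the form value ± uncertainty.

Absolute uncertainties add in quadrature for a linear combination:
  (δz)² = 0.828;  (3·δs)² = 303;  (3·δx)² = 65.6
δS = √(369) = 19.2
S = 117.

117 ± 19.2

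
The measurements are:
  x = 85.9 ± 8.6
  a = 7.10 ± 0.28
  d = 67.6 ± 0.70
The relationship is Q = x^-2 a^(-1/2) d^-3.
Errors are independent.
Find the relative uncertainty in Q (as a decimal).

0.204

For a monomial Q ∝ x^-2, a^(-1/2), d^-3, fractional errors add in quadrature:
  (-2·δx/x)² = (-2×0.100)² = 0.0401;  (−½·δa/a)² = (-0.5×0.0394)² = 0.000389;  (-3·δd/d)² = (-3×0.0104)² = 0.000965
δQ/Q = √(0.0414) = 0.204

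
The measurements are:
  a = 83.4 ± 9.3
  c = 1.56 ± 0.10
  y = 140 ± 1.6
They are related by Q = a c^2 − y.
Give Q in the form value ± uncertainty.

Let p = a·c^2 = 203. δp/p = √((1·δa/a)² + (2·δc/c)²) = √(0.0124 + 0.0164) = 0.170, so δp = 34.5.
Q = p − y: δQ = √(δp² + δy²) = √(1190 + 2.56) = 34.5
Q = 63.0.

63.0 ± 34.5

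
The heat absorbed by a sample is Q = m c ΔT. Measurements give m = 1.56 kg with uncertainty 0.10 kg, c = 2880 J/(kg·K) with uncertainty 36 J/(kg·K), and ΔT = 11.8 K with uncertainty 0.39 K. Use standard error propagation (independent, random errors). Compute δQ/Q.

0.0732

Each factor contributes (exponent × relative error)² to (δQ/Q)²:
  (1·δm/m)² = (1×0.0641)² = 0.00411;  (1·δc/c)² = (1×0.0125)² = 0.000156;  (1·δΔT/ΔT)² = (1×0.0331)² = 0.00109
δQ/Q = √(0.00536) = 0.0732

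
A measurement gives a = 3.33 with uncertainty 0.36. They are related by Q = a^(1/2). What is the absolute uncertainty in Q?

0.0986

Q is a product of powers, so relative uncertainties combine in quadrature:
  (½·δa/a)² = (0.5×0.108)² = 0.00292
δQ/Q = √(0.00292) = 0.0541
Q = 1.82, so δQ = 0.0541 × 1.82 = 0.0986.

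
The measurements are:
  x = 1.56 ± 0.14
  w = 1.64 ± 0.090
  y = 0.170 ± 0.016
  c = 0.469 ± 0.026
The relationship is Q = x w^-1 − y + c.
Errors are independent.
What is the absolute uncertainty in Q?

0.105

Let p = x·w^-1 = 0.951. δp/p = √((1·δx/x)² + (-1·δw/w)²) = √(0.00805 + 0.00301) = 0.105, so δp = 0.100.
Q = p − y + c: δQ = √(δp² + δy² + δc²) = √(0.0100 + 0.000256 + 0.000676) = 0.105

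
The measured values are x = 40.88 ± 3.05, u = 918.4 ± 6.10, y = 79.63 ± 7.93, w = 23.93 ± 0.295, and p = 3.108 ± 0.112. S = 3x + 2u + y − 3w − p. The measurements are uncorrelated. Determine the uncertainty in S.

S is a linear combination, so absolute uncertainties add in quadrature:
  (3·δx)² = 83.7;  (2·δu)² = 149;  (δy)² = 62.9;  (3·δw)² = 0.783;  (δp)² = 0.0125
δS = √(296) = 17.2

17.2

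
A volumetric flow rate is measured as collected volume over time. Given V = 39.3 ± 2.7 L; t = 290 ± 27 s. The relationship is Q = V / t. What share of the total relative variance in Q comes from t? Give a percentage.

(δQ/Q)² = (1·δV/V)² + (-1·δt/t)²
  V term: (1×0.0687)² = 0.00472
  t term: (-1×0.0931)² = 0.00867
Total = 0.0134. Share from t = 0.00867/0.0134 = 0.647.

64.7%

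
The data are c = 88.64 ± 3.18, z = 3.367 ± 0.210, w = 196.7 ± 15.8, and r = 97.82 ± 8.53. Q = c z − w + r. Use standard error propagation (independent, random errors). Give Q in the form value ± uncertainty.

199.6 ± 28.0

Let p = c·z = 298.5. δp/p = √((1·δc/c)² + (1·δz/z)²) = √(0.00129 + 0.00389) = 0.0720, so δp = 21.5.
Q = p − w + r: δQ = √(δp² + δw² + δr²) = √(461 + 250 + 72.8) = 28.0
Q = 199.6.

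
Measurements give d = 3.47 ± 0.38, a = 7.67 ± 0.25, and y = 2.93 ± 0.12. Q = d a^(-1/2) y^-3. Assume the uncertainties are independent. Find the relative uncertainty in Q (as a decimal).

For a monomial Q ∝ d, a^(-1/2), y^-3, fractional errors add in quadrature:
  (1·δd/d)² = (1×0.110)² = 0.0120;  (−½·δa/a)² = (-0.5×0.0326)² = 0.000266;  (-3·δy/y)² = (-3×0.0410)² = 0.0151
δQ/Q = √(0.0274) = 0.165

0.165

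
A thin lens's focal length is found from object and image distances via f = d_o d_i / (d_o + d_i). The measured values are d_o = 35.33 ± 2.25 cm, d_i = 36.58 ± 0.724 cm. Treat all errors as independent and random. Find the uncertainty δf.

∂f/∂d_o = (d_i/(d_o+d_i))² = 0.259;  ∂f/∂d_i = (d_o/(d_o+d_i))² = 0.241
δf = √((∂f/∂d_o · δd_o)² + (∂f/∂d_i · δd_i)²) = √(0.339 + 0.0305) = 0.608 cm

0.608 cm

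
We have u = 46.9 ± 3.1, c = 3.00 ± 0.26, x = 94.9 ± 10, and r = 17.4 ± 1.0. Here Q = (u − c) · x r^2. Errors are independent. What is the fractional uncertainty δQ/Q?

0.171

Let w = u − c = 43.9. δw = √(δu² + δc²) = √(9.61 + 0.0676) = 3.11, so δw/w = 0.0709.
Q is then a monomial in w, x, r:
δQ/Q = √((δw/w)² + (1·δx/x)² + (2·δr/r)²) = √(0.00502 + 0.0111 + 0.0132) = 0.171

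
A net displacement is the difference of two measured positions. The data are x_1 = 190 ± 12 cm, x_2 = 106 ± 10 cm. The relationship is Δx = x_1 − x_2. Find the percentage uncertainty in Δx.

For a sum/difference, combine absolute errors in quadrature:
  (δx_1)² = 144;  (δx_2)² = 100
δΔx = √(244) = 15.6 cm
Δx = 84.0 cm, so δΔx/Δx = 15.6/84.0 = 0.186.

18.6%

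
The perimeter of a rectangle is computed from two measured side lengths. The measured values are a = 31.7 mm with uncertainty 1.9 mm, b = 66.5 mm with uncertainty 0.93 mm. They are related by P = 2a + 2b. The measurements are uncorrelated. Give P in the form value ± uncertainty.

196 ± 4.23 mm

Sums and differences: (δP)² = Σ (cᵢ δxᵢ)².
  (2·δa)² = 14.4;  (2·δb)² = 3.46
δP = √(17.9) = 4.23 mm
P = 196 mm.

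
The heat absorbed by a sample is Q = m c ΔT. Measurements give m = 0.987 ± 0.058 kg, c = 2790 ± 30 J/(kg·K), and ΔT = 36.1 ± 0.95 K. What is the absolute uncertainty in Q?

Products/powers → add relative errors in quadrature, weighted by exponent:
  (1·δm/m)² = (1×0.0588)² = 0.00345;  (1·δc/c)² = (1×0.0108)² = 0.000116;  (1·δΔT/ΔT)² = (1×0.0263)² = 0.000693
δQ/Q = √(0.00426) = 0.0653
Q = 99400 J, so δQ = 0.0653 × 99400 = 6490 J.

6490 J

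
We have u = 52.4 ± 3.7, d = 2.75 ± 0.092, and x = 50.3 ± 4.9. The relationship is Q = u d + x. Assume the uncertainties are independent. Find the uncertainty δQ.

Let p = u·d = 144. δp/p = √((1·δu/u)² + (1·δd/d)²) = √(0.00499 + 0.00112) = 0.0781, so δp = 11.3.
Q = p + x: δQ = √(δp² + δx²) = √(127 + 24.0) = 12.3

12.3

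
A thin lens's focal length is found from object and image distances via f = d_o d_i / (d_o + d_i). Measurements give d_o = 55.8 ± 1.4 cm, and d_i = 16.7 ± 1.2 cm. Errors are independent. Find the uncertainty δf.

0.715 cm

∂f/∂d_o = (d_i/(d_o+d_i))² = 0.0531;  ∂f/∂d_i = (d_o/(d_o+d_i))² = 0.592
δf = √((∂f/∂d_o · δd_o)² + (∂f/∂d_i · δd_i)²) = √(0.00552 + 0.505) = 0.715 cm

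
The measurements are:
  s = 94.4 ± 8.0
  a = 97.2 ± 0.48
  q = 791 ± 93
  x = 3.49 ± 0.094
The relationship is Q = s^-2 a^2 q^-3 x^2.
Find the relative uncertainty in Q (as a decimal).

Products/powers → add relative errors in quadrature, weighted by exponent:
  (-2·δs/s)² = (-2×0.0847)² = 0.0287;  (2·δa/a)² = (2×0.00494)² = 9.75e-05;  (-3·δq/q)² = (-3×0.118)² = 0.124;  (2·δx/x)² = (2×0.0269)² = 0.00290
δQ/Q = √(0.156) = 0.395

0.395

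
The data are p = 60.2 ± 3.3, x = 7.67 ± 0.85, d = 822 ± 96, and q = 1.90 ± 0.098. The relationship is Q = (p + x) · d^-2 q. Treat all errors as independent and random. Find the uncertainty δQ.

Let u = p + x = 67.9. δu = √(δp² + δx²) = √(10.9 + 0.722) = 3.41, so δu/u = 0.0502.
Q is then a monomial in u, d, q:
δQ/Q = √((δu/u)² + (-2·δd/d)² + (1·δq/q)²) = √(0.00252 + 0.0546 + 0.00266) = 0.244
Q = 0.000191, so δQ = 0.244 × 0.000191 = 4.66e-05.

4.66e-05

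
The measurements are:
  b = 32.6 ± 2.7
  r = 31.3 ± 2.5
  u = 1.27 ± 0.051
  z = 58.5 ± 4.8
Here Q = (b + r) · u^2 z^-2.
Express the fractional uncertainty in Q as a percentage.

19.2%

Let w = b + r = 63.9. δw = √(δb² + δr²) = √(7.29 + 6.25) = 3.68, so δw/w = 0.0576.
Q is then a monomial in w, u, z:
δQ/Q = √((δw/w)² + (2·δu/u)² + (-2·δz/z)²) = √(0.00332 + 0.00645 + 0.0269) = 0.192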